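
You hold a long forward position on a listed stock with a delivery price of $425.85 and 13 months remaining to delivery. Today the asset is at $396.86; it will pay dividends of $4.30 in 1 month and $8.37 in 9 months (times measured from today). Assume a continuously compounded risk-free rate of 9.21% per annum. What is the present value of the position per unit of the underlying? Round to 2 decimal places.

PV(remaining dividends) I = 4.30·e^(−0.0921·1/12) + 8.37·e^(−0.0921·9/12) = 12.0785
Current forward F = (S − I)·e^(rT) = (396.86 − 12.0785)·e^(0.0921·13/12) = 384.7815 × 1.104922 = 425.1535
Value (long) = (F − K)·e^(−rT) = (425.1535 − 425.85) × 0.905041 = -0.6304
Value = -$0.63

-$0.63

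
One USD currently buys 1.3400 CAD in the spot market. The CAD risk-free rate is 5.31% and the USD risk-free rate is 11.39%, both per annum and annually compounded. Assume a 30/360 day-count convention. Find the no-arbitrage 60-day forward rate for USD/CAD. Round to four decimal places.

1.3275

By covered interest parity, F = S · (1+r_CAD)^T / (1+r_USD)^T
= 1.3400 × 1.008660 / 1.018140 = 1.3400 × 0.990689
F = 1.3275 CAD per USD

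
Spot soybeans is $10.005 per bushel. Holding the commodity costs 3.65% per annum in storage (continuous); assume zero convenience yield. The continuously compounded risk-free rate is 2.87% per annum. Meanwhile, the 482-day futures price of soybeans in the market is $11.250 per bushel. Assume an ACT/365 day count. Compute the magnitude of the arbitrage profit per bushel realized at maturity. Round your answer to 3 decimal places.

Fair futures: F* = S·e^(carry·T), with carry = (r + u) = 0.0287 + 0.0365 = 0.0652
F* = 10.005 · e^(0.0652 × 482/365) = 10.005 · e^0.086100 = 10.005 × 1.089915 = $10.9046
Market $11.250 > fair $10.9046: forward overpriced → cash-and-carry (buy spot, short the forward).
At maturity, profit = |F_mkt − F*| = |11.250 − 10.9046| = $0.345 per bushel

$0.345 per bushel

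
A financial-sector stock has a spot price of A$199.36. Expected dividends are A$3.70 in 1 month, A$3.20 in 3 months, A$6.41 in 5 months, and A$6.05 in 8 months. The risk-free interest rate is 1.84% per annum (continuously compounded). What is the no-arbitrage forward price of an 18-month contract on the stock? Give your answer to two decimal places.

PV(dividends) I = 3.70·e^(−0.0184·1/12) + 3.20·e^(−0.0184·3/12) + 6.41·e^(−0.0184·5/12) + 6.05·e^(−0.0184·8/12)
I = 3.6943 + 3.1853 + 6.3610 + 5.9762 = 19.2168
F = (S − I)·e^(rT) = (199.36 − 19.2168) · e^(0.0184·18/12)
= 180.1432 · e^0.027600 = 180.1432 × 1.027984 = A$185.18

A$185.18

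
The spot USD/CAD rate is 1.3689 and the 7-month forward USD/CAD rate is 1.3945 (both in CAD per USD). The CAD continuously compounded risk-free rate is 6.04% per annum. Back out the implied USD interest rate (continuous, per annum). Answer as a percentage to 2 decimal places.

2.86%

F = S·e^((r_CAD − r_USD)T) ⇒ r_USD = r_CAD − ln(F/S)/T
ln(1.3945/1.3689) = 0.018528; /(7/12) = 0.031762
r_USD = 0.0604 − 0.031762 = 0.028638
r_USD = 2.86%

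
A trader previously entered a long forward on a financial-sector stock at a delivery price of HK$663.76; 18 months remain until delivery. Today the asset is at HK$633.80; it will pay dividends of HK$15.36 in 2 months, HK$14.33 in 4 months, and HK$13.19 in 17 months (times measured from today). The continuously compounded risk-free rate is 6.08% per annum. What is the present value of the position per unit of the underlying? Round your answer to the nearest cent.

PV(remaining dividends) I = 15.36·e^(−0.0608·2/12) + 14.33·e^(−0.0608·4/12) + 13.19·e^(−0.0608·17/12) = 41.3491
Current forward F = (S − I)·e^(rT) = (633.80 − 41.3491)·e^(0.0608·18/12) = 592.4509 × 1.095488 = 649.0229
Value (long) = (F − K)·e^(−rT) = (649.0229 − 663.76) × 0.912835 = -13.4525
Value = -HK$13.45

-HK$13.45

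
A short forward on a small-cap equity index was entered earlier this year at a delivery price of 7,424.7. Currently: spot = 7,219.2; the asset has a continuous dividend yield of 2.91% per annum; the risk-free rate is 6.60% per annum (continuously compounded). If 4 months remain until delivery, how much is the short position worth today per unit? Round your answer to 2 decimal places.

113.63

Current fair forward for the remaining 4 months: F = S·e^((r − q)·T), (r − q) = 0.0660 − 0.0291 = 0.0369
F = 7219.2 · e^(0.0369 × 4/12) = 7219.2 × 1.01237596 = 7308.5445
Value of long forward = (F − K)·e^(−rT) = (7308.5445 − 7424.7) · e^(−0.0660·4/12)
= -116.1555 × 0.97824024 = -113.63
Short position value = −(long value) = 113.63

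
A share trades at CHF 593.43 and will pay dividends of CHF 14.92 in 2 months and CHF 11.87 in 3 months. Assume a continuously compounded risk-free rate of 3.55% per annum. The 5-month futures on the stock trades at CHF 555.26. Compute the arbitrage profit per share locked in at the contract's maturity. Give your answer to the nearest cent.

PV(dividends) I = 14.92·e^(−0.0355·2/12) + 11.87·e^(−0.0355·3/12) = 26.5971
Fair futures F* = (S − I)·e^(rT) = (593.43 − 26.5971)·e^0.014792 = 566.8329 × 1.014902 = 575.2798
Market CHF 555.26 < fair 575.2798: forward underpriced → reverse cash-and-carry (short the stock, invest proceeds at r, pay the dividends, go long the forward).
Profit at T = |F_mkt − F*| = |555.26 − 575.2798| = CHF 20.02 per share

CHF 20.02 per share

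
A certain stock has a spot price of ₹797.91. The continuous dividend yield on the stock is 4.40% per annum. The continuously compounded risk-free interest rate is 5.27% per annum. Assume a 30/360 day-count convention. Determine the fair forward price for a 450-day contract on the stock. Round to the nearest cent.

₹806.63

F = S·e^((r − q)T) = 797.91 · e^((0.0527 − 0.0440) × 450/360)
= 797.91 · e^0.010875 = 797.91 × 1.010934
F = ₹806.63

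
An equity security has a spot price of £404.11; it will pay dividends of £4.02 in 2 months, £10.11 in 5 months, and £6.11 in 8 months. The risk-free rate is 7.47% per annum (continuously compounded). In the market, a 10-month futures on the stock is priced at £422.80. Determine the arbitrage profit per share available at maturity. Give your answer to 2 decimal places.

PV(dividends) I = 4.02·e^(−0.0747·2/12) + 10.11·e^(−0.0747·5/12) + 6.11·e^(−0.0747·8/12) = 19.5836
Fair futures F* = (S − I)·e^(rT) = (404.11 − 19.5836)·e^0.062250 = 384.5264 × 1.064228 = 409.2238
Market £422.80 > fair 409.2238: forward overpriced → cash-and-carry (borrow at r, buy the stock and collect the dividends, short the forward).
Profit at T = |F_mkt − F*| = |422.80 − 409.2238| = £13.58 per share

£13.58 per share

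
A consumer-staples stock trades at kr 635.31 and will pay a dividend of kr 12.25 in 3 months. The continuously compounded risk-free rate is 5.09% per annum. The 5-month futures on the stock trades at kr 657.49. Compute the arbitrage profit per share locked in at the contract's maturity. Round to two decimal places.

kr 20.92 per share

PV(dividends) I = 12.25·e^(−0.0509·3/12) = 12.0951
Fair futures F* = (S − I)·e^(rT) = (635.31 − 12.0951)·e^0.021208 = 623.2149 × 1.021434 = 636.5729
Market kr 657.49 > fair 636.5729: forward overpriced → cash-and-carry (borrow at r, buy the stock and collect the dividends, short the forward).
Profit at T = |F_mkt − F*| = |657.49 − 636.5729| = kr 20.92 per share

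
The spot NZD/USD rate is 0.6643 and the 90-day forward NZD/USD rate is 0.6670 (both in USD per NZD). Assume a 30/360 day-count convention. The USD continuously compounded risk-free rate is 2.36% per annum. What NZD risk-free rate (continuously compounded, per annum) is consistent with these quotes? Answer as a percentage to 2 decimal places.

F = S·e^((r_USD − r_NZD)T) ⇒ r_NZD = r_USD − ln(F/S)/T
ln(0.6670/0.6643) = 0.004056; /(90/360) = 0.016224
r_NZD = 0.0236 − 0.016224 = 0.007376
r_NZD = 0.74%

0.74%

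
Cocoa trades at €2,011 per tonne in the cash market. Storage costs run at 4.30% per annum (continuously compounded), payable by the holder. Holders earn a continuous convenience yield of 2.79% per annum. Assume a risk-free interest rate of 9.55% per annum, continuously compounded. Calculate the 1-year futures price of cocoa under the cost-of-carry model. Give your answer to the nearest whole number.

Net carry = r + u − y = 0.0955 + 0.0430 − 0.0279 = 0.1106
F = S·e^((r+u−y)T) = 2011 · e^(0.1106 × 1) = 2011 · e^0.110600
= 2011 × 1.116948 = €2,246 per tonne

€2,246 per tonne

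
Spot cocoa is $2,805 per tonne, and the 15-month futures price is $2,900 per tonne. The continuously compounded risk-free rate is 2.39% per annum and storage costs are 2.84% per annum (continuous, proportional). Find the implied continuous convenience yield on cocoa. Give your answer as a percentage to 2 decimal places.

2.57%

F = S·e^((r+u−y)T) ⇒ (r+u−y) = ln(F/S)/T
ln(2900/2805) = 0.033307; /T ⇒ 0.026646
y = r + u − ln(F/S)/T = 0.0239 + 0.0284 − 0.026646 = 0.025654
y = 2.57%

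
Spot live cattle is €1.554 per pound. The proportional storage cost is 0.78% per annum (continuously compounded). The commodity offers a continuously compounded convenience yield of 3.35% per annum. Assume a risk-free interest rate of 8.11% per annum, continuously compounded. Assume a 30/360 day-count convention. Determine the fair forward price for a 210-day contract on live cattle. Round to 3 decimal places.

Net carry = r + u − y = 0.0811 + 0.0078 − 0.0335 = 0.0554
F = S·e^((r+u−y)T) = 1.554 · e^(0.0554 × 210/360) = 1.554 · e^0.032317
= 1.554 × 1.032845 = €1.605 per pound

€1.605 per pound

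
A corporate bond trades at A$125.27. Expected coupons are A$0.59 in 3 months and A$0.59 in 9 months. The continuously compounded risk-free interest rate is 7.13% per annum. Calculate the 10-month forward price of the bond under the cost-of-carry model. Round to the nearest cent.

A$131.73

PV(coupons) I = 0.59·e^(−0.0713·3/12) + 0.59·e^(−0.0713·9/12)
I = 0.5796 + 0.5593 = 1.1389
F = (S − I)·e^(rT) = (125.27 − 1.1389) · e^(0.0713·10/12)
= 124.1311 · e^0.059417 = 124.1311 × 1.061218 = A$131.73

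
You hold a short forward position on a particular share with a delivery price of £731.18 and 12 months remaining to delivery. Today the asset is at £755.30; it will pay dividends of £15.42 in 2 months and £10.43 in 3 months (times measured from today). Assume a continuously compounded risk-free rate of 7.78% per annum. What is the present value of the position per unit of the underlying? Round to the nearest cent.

-£53.40

PV(remaining dividends) I = 15.42·e^(−0.0778·2/12) + 10.43·e^(−0.0778·3/12) = 25.4504
Current forward F = (S − I)·e^(rT) = (755.30 − 25.4504)·e^(0.0778·12/12) = 729.8496 × 1.080906 = 788.8988
Value (long) = (F − K)·e^(−rT) = (788.8988 − 731.18) × 0.925149 = 53.3985
Short position value = −(long value) = -£53.40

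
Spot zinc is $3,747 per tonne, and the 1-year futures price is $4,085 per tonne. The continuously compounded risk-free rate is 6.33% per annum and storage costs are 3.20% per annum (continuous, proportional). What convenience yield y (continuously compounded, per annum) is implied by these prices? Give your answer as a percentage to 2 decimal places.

F = S·e^((r+u−y)T) ⇒ (r+u−y) = ln(F/S)/T
ln(4085/3747) = 0.086366; /T ⇒ 0.086366
y = r + u − ln(F/S)/T = 0.0633 + 0.0320 − 0.086366 = 0.008934
y = 0.89%

0.89%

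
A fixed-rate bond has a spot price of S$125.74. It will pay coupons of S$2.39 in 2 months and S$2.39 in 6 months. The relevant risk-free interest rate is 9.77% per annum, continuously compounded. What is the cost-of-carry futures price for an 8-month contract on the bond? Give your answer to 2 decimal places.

PV(coupons) I = 2.39·e^(−0.0977·2/12) + 2.39·e^(−0.0977·6/12)
I = 2.3514 + 2.2761 = 4.6275
F = (S − I)·e^(rT) = (125.74 − 4.6275) · e^(0.0977·8/12)
= 121.1125 · e^0.065133 = 121.1125 × 1.067301 = S$129.26

S$129.26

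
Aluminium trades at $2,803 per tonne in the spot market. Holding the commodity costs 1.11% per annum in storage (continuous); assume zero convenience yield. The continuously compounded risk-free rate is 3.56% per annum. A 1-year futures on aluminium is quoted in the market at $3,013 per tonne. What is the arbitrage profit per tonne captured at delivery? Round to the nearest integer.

Fair futures: F* = S·e^(carry·T), with carry = (r + u) = 0.0356 + 0.0111 = 0.0467
F* = 2803 · e^(0.0467 × 1) = 2803 · e^0.046700 = 2803 × 1.047808 = $2937.0058
Market $3013 > fair $2937.0058: forward overpriced → cash-and-carry (buy spot, short the forward).
At maturity, profit = |F_mkt − F*| = |3013 − 2937.0058| = $76 per tonne

$76 per tonne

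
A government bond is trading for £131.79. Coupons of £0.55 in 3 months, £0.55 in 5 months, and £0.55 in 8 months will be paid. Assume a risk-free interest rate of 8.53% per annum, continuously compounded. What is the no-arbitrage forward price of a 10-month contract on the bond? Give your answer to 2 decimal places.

£139.79

PV(coupons) I = 0.55·e^(−0.0853·3/12) + 0.55·e^(−0.0853·5/12) + 0.55·e^(−0.0853·8/12)
I = 0.5384 + 0.5308 + 0.5196 = 1.5888
F = (S − I)·e^(rT) = (131.79 − 1.5888) · e^(0.0853·10/12)
= 130.2012 · e^0.071083 = 130.2012 × 1.073670 = £139.79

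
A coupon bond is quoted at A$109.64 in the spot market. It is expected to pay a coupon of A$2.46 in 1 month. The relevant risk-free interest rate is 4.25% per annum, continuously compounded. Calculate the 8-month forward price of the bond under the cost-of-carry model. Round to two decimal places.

PV(coupons) I = 2.46·e^(−0.0425·1/12)
I = 2.4513
F = (S − I)·e^(rT) = (109.64 − 2.4513) · e^(0.0425·8/12)
= 107.1887 · e^0.028333 = 107.1887 × 1.028738 = A$110.27

A$110.27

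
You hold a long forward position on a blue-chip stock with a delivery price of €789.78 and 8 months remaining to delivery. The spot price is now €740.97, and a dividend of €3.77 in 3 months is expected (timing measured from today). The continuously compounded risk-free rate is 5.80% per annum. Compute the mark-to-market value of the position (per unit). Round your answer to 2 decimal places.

PV(remaining dividends) I = 3.77·e^(−0.0580·3/12) = 3.7157
Current forward F = (S − I)·e^(rT) = (740.97 − 3.7157)·e^(0.0580·8/12) = 737.2543 × 1.039424 = 766.3198
Value (long) = (F − K)·e^(−rT) = (766.3198 − 789.78) × 0.962071 = -22.5704
Value = -€22.57

-€22.57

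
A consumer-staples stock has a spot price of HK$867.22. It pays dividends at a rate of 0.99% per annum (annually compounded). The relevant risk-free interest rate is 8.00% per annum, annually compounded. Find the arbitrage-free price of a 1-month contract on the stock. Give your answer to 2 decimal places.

HK$872.08

F = S · (1+r)^T / (1+q)^T
= 867.22 × 1.006434 / 1.000821 = 867.22 × 1.005608
F = HK$872.08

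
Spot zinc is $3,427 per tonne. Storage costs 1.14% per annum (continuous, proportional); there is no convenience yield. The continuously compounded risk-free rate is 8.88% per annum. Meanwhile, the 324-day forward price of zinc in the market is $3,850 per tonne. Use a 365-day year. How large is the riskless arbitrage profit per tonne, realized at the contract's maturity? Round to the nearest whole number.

Fair forward: F* = S·e^(carry·T), with carry = (r + u) = 0.0888 + 0.0114 = 0.1002
F* = 3427 · e^(0.1002 × 324/365) = 3427 · e^0.088945 = 3427 × 1.093021 = $3745.7830
Market $3850 > fair $3745.7830: forward overpriced → cash-and-carry (buy spot, short the forward).
At maturity, profit = |F_mkt − F*| = |3850 − 3745.7830| = $104 per tonne

$104 per tonne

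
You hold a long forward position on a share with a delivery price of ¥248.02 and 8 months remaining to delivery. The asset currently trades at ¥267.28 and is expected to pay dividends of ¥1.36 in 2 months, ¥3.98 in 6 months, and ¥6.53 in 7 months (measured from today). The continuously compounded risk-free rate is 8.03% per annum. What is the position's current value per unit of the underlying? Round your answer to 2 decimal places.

¥20.79

PV(remaining dividends) I = 1.36·e^(−0.0803·2/12) + 3.98·e^(−0.0803·6/12) + 6.53·e^(−0.0803·7/12) = 11.3965
Current forward F = (S − I)·e^(rT) = (267.28 − 11.3965)·e^(0.0803·8/12) = 255.8835 × 1.054992 = 269.9550
Value (long) = (F − K)·e^(−rT) = (269.9550 − 248.02) × 0.947874 = 20.7916
Value = ¥20.79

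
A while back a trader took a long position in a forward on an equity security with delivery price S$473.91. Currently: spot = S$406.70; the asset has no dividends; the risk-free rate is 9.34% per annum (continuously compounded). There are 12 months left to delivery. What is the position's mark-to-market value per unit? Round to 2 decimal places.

Current fair forward for the remaining 12 months: F = S·e^(r·T), r = 0.0934
F = 406.70 · e^(0.0934 × 12/12) = 406.70 × 1.097901 = 446.5163
Value of long forward = (F − K)·e^(−rT) = (446.5163 − 473.91) · e^(−0.0934·12/12)
= -27.3937 × 0.910829 = -24.95

-S$24.95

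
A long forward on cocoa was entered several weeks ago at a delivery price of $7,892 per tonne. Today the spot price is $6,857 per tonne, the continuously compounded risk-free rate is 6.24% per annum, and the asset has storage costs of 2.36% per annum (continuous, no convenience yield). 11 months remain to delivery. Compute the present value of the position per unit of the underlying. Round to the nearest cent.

Current fair forward for the remaining 11 months: F = S·e^((r + u)·T), (r + u) = 0.0624 + 0.0236 = 0.0860
F = 6857 · e^(0.0860 × 11/12) = 6857 × 1.08202397 = 7419.4384
Value of long forward = (F − K)·e^(−rT) = (7419.4384 − 7892) · e^(−0.0624·11/12)
= -472.5616 × 0.94440517 = -446.29

-$446.29 per tonne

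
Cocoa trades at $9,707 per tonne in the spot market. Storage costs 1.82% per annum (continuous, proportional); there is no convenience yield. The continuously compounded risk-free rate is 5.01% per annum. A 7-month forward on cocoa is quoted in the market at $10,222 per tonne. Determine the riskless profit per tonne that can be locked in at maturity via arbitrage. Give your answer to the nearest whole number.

$120 per tonne

Fair forward: F* = S·e^(carry·T), with carry = (r + u) = 0.0501 + 0.0182 = 0.0683
F* = 9707 · e^(0.0683 × 7/12) = 9707 · e^0.039842 = 9707 × 1.040646 = $10101.5507
Market $10222 > fair $10101.5507: forward overpriced → cash-and-carry (buy spot, short the forward).
At maturity, profit = |F_mkt − F*| = |10222 − 10101.5507| = $120 per tonne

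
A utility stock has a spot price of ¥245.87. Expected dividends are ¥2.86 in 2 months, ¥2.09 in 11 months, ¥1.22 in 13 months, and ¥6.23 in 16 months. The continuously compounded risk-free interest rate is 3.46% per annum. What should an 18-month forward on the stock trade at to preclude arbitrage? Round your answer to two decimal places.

¥246.34

PV(dividends) I = 2.86·e^(−0.0346·2/12) + 2.09·e^(−0.0346·11/12) + 1.22·e^(−0.0346·13/12) + 6.23·e^(−0.0346·16/12)
I = 2.8436 + 2.0248 + 1.1751 + 5.9491 = 11.9926
F = (S − I)·e^(rT) = (245.87 − 11.9926) · e^(0.0346·18/12)
= 233.8774 · e^0.051900 = 233.8774 × 1.053270 = ¥246.34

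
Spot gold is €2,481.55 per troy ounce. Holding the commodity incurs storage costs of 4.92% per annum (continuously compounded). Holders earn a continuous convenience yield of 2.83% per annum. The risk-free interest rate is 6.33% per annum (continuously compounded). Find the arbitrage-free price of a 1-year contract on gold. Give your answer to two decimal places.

€2,699.55 per troy ounce

Net carry = r + u − y = 0.0633 + 0.0492 − 0.0283 = 0.0842
F = S·e^((r+u−y)T) = 2481.55 · e^(0.0842 × 12/12) = 2481.55 · e^0.08420000
= 2481.55 × 1.08784644 = €2,699.55 per troy ounce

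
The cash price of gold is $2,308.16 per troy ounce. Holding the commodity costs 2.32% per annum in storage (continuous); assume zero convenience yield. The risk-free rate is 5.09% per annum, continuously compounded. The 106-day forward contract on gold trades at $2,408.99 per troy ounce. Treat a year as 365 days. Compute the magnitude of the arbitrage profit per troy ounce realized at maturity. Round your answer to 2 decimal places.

Fair forward: F* = S·e^(carry·T), with carry = (r + u) = 0.0509 + 0.0232 = 0.0741
F* = 2308.16 · e^(0.0741 × 106/365) = 2308.16 · e^0.02151945 = 2308.16 × 1.02175266 = $2358.3686
Market $2408.99 > fair $2358.3686: forward overpriced → cash-and-carry (buy spot, short the forward).
At maturity, profit = |F_mkt − F*| = |2408.99 − 2358.3686| = $50.62 per troy ounce

$50.62 per troy ounce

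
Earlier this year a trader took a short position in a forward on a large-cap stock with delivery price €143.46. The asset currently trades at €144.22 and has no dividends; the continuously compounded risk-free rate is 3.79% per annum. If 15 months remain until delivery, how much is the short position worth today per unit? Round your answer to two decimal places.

Current fair forward for the remaining 15 months: F = S·e^(r·T), r = 0.0379
F = 144.22 · e^(0.0379 × 15/12) = 144.22 × 1.048515 = 151.2168
Value of long forward = (F − K)·e^(−rT) = (151.2168 − 143.46) · e^(−0.0379·15/12)
= 7.7568 × 0.953730 = 7.40
Short position value = −(long value) = -€7.40

-€7.40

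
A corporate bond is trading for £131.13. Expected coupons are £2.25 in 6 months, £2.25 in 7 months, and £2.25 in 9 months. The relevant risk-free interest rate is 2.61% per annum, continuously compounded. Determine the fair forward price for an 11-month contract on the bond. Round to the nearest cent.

PV(coupons) I = 2.25·e^(−0.0261·6/12) + 2.25·e^(−0.0261·7/12) + 2.25·e^(−0.0261·9/12)
I = 2.2208 + 2.2160 + 2.2064 = 6.6432
F = (S − I)·e^(rT) = (131.13 − 6.6432) · e^(0.0261·11/12)
= 124.4868 · e^0.023925 = 124.4868 × 1.024213 = £127.50

£127.50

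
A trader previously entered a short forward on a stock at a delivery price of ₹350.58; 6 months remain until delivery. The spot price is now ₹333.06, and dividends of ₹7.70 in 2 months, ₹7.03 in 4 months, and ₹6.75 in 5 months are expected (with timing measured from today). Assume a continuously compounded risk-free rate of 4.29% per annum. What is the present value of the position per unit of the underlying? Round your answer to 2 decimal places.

PV(remaining dividends) I = 7.70·e^(−0.0429·2/12) + 7.03·e^(−0.0429·4/12) + 6.75·e^(−0.0429·5/12) = 21.2057
Current forward F = (S − I)·e^(rT) = (333.06 − 21.2057)·e^(0.0429·6/12) = 311.8543 × 1.021682 = 318.6159
Value (long) = (F − K)·e^(−rT) = (318.6159 − 350.58) × 0.978778 = -31.2858
Short position value = −(long value) = ₹31.29

₹31.29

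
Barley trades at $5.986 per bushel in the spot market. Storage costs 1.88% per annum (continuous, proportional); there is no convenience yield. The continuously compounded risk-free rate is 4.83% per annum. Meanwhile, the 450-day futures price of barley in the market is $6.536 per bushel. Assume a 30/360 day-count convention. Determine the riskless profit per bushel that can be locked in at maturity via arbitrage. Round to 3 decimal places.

$0.026 per bushel

Fair futures: F* = S·e^(carry·T), with carry = (r + u) = 0.0483 + 0.0188 = 0.0671
F* = 5.986 · e^(0.0671 × 450/360) = 5.986 · e^0.083875 = 5.986 × 1.087493 = $6.5097
Market $6.536 > fair $6.5097: forward overpriced → cash-and-carry (buy spot, short the forward).
At maturity, profit = |F_mkt − F*| = |6.536 − 6.5097| = $0.026 per bushel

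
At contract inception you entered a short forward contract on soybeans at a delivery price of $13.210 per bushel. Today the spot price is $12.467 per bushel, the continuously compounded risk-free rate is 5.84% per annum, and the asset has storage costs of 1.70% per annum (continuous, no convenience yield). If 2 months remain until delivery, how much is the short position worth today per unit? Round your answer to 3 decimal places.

Current fair forward for the remaining 2 months: F = S·e^((r + u)·T), (r + u) = 0.0584 + 0.0170 = 0.0754
F = 12.467 · e^(0.0754 × 2/12) = 12.467 × 1.012646 = 12.6247
Value of long forward = (F − K)·e^(−rT) = (12.6247 − 13.210) · e^(−0.0584·2/12)
= -0.5853 × 0.990314 = -0.580
Short position value = −(long value) = $0.580

$0.580 per bushel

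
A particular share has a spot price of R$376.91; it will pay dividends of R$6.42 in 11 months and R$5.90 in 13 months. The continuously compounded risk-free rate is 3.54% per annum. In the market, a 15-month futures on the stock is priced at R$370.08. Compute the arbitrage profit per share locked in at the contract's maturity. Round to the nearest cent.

PV(dividends) I = 6.42·e^(−0.0354·11/12) + 5.90·e^(−0.0354·13/12) = 11.8930
Fair futures F* = (S − I)·e^(rT) = (376.91 − 11.8930)·e^0.044250 = 365.0170 × 1.045244 = 381.5318
Market R$370.08 < fair 381.5318: forward underpriced → reverse cash-and-carry (short the stock, invest proceeds at r, pay the dividends, go long the forward).
Profit at T = |F_mkt − F*| = |370.08 − 381.5318| = R$11.45 per share

R$11.45 per share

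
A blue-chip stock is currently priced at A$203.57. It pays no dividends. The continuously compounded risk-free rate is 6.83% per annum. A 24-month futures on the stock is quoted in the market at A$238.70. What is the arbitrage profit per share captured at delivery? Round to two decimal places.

Fair futures: F* = S·e^(carry·T), with carry = r = 0.0683
F* = 203.57 · e^(0.0683 × 24/12) = 203.57 · e^0.136600 = 203.57 × 1.146370 = A$233.3665
Market A$238.70 > fair A$233.3665: forward overpriced → cash-and-carry (buy spot, short the forward).
At maturity, profit = |F_mkt − F*| = |238.70 − 233.3665| = A$5.33 per share

A$5.33 per share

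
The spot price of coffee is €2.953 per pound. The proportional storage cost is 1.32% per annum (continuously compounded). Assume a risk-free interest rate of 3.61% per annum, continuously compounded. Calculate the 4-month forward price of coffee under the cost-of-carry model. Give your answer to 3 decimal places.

Net carry = r + u − y = 0.0361 + 0.0132 − 0.0000 = 0.0493
F = S·e^((r+u−y)T) = 2.953 · e^(0.0493 × 4/12) = 2.953 · e^0.016433
= 2.953 × 1.016569 = €3.002 per pound

€3.002 per pound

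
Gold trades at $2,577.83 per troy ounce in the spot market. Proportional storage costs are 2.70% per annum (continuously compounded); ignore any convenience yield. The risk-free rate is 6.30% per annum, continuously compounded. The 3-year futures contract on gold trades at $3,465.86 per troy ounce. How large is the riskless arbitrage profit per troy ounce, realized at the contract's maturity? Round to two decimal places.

$88.99 per troy ounce

Fair futures: F* = S·e^(carry·T), with carry = (r + u) = 0.0630 + 0.0270 = 0.0900
F* = 2577.83 · e^(0.0900 × 3) = 2577.83 · e^0.27000000 = 2577.83 × 1.30996445 = $3376.8657
Market $3465.86 > fair $3376.8657: forward overpriced → cash-and-carry (buy spot, short the forward).
At maturity, profit = |F_mkt − F*| = |3465.86 − 3376.8657| = $88.99 per troy ounce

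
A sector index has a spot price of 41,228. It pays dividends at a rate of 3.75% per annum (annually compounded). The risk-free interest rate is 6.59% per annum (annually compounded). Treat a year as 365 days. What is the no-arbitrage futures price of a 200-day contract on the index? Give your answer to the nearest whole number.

F = S · (1+r)^T / (1+q)^T
= 41228 × 1.035588 / 1.020377 = 41228 × 1.014907
F = 41,843

41,843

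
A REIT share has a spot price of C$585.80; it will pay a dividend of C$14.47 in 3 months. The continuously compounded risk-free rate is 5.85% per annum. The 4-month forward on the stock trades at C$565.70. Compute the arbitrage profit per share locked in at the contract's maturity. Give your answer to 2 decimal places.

PV(dividends) I = 14.47·e^(−0.0585·3/12) = 14.2599
Fair forward F* = (S − I)·e^(rT) = (585.80 − 14.2599)·e^0.019500 = 571.5401 × 1.019691 = 582.7943
Market C$565.70 < fair 582.7943: forward underpriced → reverse cash-and-carry (short the stock, invest proceeds at r, pay the dividends, go long the forward).
Profit at T = |F_mkt − F*| = |565.70 − 582.7943| = C$17.09 per share

C$17.09 per share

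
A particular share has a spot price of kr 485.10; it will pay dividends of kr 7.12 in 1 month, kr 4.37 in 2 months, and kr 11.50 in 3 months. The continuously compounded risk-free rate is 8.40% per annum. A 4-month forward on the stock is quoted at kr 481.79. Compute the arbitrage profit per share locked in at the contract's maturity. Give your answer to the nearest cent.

PV(dividends) I = 7.12·e^(−0.0840·1/12) + 4.37·e^(−0.0840·2/12) + 11.50·e^(−0.0840·3/12) = 22.6406
Fair forward F* = (S − I)·e^(rT) = (485.10 − 22.6406)·e^0.028000 = 462.4594 × 1.028396 = 475.5914
Market kr 481.79 > fair 475.5914: forward overpriced → cash-and-carry (borrow at r, buy the stock and collect the dividends, short the forward).
Profit at T = |F_mkt − F*| = |481.79 − 475.5914| = kr 6.20 per share

kr 6.20 per share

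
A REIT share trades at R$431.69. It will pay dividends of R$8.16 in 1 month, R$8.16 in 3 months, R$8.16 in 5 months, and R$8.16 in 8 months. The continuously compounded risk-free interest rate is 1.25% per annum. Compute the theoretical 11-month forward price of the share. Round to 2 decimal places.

PV(dividends) I = 8.16·e^(−0.0125·1/12) + 8.16·e^(−0.0125·3/12) + 8.16·e^(−0.0125·5/12) + 8.16·e^(−0.0125·8/12)
I = 8.1515 + 8.1345 + 8.1176 + 8.0923 = 32.4959
F = (S − I)·e^(rT) = (431.69 − 32.4959) · e^(0.0125·11/12)
= 399.1941 · e^0.011458 = 399.1941 × 1.011524 = R$403.79

R$403.79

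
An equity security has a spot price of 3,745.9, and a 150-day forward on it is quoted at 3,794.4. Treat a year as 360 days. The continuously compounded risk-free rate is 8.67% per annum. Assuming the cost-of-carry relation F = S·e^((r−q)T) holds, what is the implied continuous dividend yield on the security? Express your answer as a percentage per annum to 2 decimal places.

From F = S·e^((r−q)T): (r − q) = ln(F/S)/T
ln(3794.4/3745.9) = ln(1.012947) = 0.012864
(r − q) = 0.012864 / (150/360) = 0.030874
q = r − ln(F/S)/T = 0.0867 − 0.030874 = 0.055826
q = 5.58%

5.58%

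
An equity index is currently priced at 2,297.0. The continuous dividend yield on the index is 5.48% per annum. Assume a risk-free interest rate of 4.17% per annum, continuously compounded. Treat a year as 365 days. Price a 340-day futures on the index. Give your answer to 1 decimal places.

2,269.1

F = S·e^((r − q)T) = 2297.0 · e^((0.0417 − 0.0548) × 340/365)
= 2297.0 · e^-0.012203 = 2297.0 × 0.987871
F = 2,269.1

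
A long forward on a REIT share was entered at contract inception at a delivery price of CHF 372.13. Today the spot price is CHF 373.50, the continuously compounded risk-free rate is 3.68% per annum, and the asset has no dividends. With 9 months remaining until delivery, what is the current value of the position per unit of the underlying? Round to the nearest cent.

CHF 11.50

Current fair forward for the remaining 9 months: F = S·e^(r·T), r = 0.0368
F = 373.50 · e^(0.0368 × 9/12) = 373.50 × 1.027984 = 383.9520
Value of long forward = (F − K)·e^(−rT) = (383.9520 − 372.13) · e^(−0.0368·9/12)
= 11.8220 × 0.972777 = 11.50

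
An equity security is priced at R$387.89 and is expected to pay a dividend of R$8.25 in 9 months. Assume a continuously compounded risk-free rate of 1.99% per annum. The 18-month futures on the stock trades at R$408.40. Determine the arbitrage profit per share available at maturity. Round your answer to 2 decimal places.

R$17.13 per share

PV(dividends) I = 8.25·e^(−0.0199·9/12) = 8.1278
Fair futures F* = (S − I)·e^(rT) = (387.89 − 8.1278)·e^0.029850 = 379.7622 × 1.030300 = 391.2690
Market R$408.40 > fair 391.2690: forward overpriced → cash-and-carry (borrow at r, buy the stock and collect the dividends, short the forward).
Profit at T = |F_mkt − F*| = |408.40 − 391.2690| = R$17.13 per share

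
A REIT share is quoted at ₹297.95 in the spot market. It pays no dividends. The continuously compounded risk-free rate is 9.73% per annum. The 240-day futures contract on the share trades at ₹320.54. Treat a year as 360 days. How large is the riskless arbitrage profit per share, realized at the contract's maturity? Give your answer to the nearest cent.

₹2.62 per share

Fair futures: F* = S·e^(carry·T), with carry = r = 0.0973
F* = 297.95 · e^(0.0973 × 240/360) = 297.95 · e^0.064867 = 297.95 × 1.067017 = ₹317.9177
Market ₹320.54 > fair ₹317.9177: forward overpriced → cash-and-carry (buy spot, short the forward).
At maturity, profit = |F_mkt − F*| = |320.54 − 317.9177| = ₹2.62 per share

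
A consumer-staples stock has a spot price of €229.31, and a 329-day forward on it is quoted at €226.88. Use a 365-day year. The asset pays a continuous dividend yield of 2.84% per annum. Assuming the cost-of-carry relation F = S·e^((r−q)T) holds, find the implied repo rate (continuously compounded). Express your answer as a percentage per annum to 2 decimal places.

1.66%

From F = S·e^((r−q)T): (r − q) = ln(F/S)/T
ln(226.88/229.31) = ln(0.989403) = -0.010654
(r − q) = -0.010654 / (329/365) = -0.011820
r = ln(F/S)/T + q = -0.011820 + 0.0284 = 0.016580
r = 1.66%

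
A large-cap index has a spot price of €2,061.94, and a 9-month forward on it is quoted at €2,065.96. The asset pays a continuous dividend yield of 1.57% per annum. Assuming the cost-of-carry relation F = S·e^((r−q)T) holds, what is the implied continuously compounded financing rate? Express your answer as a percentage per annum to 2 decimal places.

1.83%

From F = S·e^((r−q)T): (r − q) = ln(F/S)/T
ln(2065.96/2061.94) = ln(1.001950) = 0.001948
(r − q) = 0.001948 / (9/12) = 0.002597
r = ln(F/S)/T + q = 0.002597 + 0.0157 = 0.018297
r = 1.83%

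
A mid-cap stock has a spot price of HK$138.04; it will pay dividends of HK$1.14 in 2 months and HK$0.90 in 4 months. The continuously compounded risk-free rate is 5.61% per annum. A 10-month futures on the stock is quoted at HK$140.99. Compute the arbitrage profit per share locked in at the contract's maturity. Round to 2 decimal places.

PV(dividends) I = 1.14·e^(−0.0561·2/12) + 0.90·e^(−0.0561·4/12) = 2.0127
Fair futures F* = (S − I)·e^(rT) = (138.04 − 2.0127)·e^0.046750 = 136.0273 × 1.047860 = 142.5376
Market HK$140.99 < fair 142.5376: forward underpriced → reverse cash-and-carry (short the stock, invest proceeds at r, pay the dividends, go long the forward).
Profit at T = |F_mkt − F*| = |140.99 − 142.5376| = HK$1.55 per share

HK$1.55 per share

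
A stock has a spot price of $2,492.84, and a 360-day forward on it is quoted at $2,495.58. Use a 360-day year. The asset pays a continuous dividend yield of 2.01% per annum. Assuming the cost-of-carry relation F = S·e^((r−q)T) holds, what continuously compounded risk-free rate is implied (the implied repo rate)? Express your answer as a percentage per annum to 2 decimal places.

2.12%

From F = S·e^((r−q)T): (r − q) = ln(F/S)/T
ln(2495.58/2492.84) = ln(1.001099) = 0.001098
(r − q) = 0.001098 / (360/360) = 0.001098
r = ln(F/S)/T + q = 0.001098 + 0.0201 = 0.021198
r = 2.12%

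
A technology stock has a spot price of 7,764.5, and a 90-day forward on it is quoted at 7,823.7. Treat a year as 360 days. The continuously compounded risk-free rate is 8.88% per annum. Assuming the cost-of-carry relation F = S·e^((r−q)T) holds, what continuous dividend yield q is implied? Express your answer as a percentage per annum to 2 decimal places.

From F = S·e^((r−q)T): (r − q) = ln(F/S)/T
ln(7823.7/7764.5) = ln(1.007624) = 0.007595
(r − q) = 0.007595 / (90/360) = 0.030380
q = r − ln(F/S)/T = 0.0888 − 0.030380 = 0.058420
q = 5.84%

5.84%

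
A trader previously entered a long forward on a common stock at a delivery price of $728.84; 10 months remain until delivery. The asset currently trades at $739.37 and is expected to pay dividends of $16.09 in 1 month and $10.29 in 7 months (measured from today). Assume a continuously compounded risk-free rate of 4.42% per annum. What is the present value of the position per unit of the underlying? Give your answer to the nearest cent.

PV(remaining dividends) I = 16.09·e^(−0.0442·1/12) + 10.29·e^(−0.0442·7/12) = 26.0589
Current forward F = (S − I)·e^(rT) = (739.37 − 26.0589)·e^(0.0442·10/12) = 713.3111 × 1.037520 = 740.0745
Value (long) = (F − K)·e^(−rT) = (740.0745 − 728.84) × 0.963837 = 10.8282
Value = $10.83

$10.83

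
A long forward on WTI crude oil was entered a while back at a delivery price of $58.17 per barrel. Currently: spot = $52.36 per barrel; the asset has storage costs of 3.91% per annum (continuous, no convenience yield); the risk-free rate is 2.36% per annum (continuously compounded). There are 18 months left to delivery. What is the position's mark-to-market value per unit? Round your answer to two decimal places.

-$0.62 per barrel

Current fair forward for the remaining 18 months: F = S·e^((r + u)·T), (r + u) = 0.0236 + 0.0391 = 0.0627
F = 52.36 · e^(0.0627 × 18/12) = 52.36 × 1.098615 = 57.5235
Value of long forward = (F − K)·e^(−rT) = (57.5235 − 58.17) · e^(−0.0236·18/12)
= -0.6465 × 0.965219 = -0.62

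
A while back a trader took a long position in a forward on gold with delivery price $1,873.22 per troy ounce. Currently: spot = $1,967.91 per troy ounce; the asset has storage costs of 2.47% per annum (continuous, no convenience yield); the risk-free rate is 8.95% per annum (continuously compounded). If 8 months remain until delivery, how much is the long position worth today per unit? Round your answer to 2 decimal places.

$235.86 per troy ounce

Current fair forward for the remaining 8 months: F = S·e^((r + u)·T), (r + u) = 0.0895 + 0.0247 = 0.1142
F = 1967.91 · e^(0.1142 × 8/12) = 1967.91 × 1.07910645 = 2123.5844
Value of long forward = (F − K)·e^(−rT) = (2123.5844 − 1873.22) · e^(−0.0895·8/12)
= 250.3644 × 0.94207851 = 235.86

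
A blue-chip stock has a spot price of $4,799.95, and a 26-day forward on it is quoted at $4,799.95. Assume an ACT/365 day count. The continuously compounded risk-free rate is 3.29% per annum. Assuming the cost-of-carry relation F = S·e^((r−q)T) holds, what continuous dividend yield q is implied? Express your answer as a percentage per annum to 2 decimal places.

3.29%

From F = S·e^((r−q)T): (r − q) = ln(F/S)/T
ln(4799.95/4799.95) = ln(1.000000) = 0.000000
(r − q) = 0.000000 / (26/365) = 0.000000
q = r − ln(F/S)/T = 0.0329 + 0.000000 = 0.032900
q = 3.29%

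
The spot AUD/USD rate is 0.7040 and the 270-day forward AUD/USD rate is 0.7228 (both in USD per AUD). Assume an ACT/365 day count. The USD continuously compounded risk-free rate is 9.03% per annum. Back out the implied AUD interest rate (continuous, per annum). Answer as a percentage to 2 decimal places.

5.47%

F = S·e^((r_USD − r_AUD)T) ⇒ r_AUD = r_USD − ln(F/S)/T
ln(0.7228/0.7040) = 0.026354; /(270/365) = 0.035627
r_AUD = 0.0903 − 0.035627 = 0.054673
r_AUD = 5.47%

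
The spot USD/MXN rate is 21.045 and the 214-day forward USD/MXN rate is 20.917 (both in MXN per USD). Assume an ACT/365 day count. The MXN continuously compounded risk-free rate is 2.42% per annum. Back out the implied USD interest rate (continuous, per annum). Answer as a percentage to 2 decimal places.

F = S·e^((r_MXN − r_USD)T) ⇒ r_USD = r_MXN − ln(F/S)/T
ln(20.917/21.045) = -0.006101; /(214/365) = -0.010406
r_USD = 0.0242 + 0.010406 = 0.034606
r_USD = 3.46%

3.46%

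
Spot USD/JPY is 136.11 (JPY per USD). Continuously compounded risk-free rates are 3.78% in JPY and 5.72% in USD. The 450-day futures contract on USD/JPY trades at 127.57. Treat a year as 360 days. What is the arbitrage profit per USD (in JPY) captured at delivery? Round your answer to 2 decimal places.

Fair futures: F* = S·e^(carry·T), with carry = (r_JPY − r_USD) = 0.0378 − 0.0572 = -0.0194
F* = 136.11 · e^(-0.0194 × 450/360) = 136.11 · e^-0.024250 = 136.11 × 0.976042 = 132.8491
Market 127.57 < fair 132.8491: forward underpriced → reverse cash-and-carry (short spot, go long the forward).
At maturity, profit = |F_mkt − F*| = |127.57 − 132.8491| = 5.28 per USD (in JPY)

5.28 per USD (in JPY)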